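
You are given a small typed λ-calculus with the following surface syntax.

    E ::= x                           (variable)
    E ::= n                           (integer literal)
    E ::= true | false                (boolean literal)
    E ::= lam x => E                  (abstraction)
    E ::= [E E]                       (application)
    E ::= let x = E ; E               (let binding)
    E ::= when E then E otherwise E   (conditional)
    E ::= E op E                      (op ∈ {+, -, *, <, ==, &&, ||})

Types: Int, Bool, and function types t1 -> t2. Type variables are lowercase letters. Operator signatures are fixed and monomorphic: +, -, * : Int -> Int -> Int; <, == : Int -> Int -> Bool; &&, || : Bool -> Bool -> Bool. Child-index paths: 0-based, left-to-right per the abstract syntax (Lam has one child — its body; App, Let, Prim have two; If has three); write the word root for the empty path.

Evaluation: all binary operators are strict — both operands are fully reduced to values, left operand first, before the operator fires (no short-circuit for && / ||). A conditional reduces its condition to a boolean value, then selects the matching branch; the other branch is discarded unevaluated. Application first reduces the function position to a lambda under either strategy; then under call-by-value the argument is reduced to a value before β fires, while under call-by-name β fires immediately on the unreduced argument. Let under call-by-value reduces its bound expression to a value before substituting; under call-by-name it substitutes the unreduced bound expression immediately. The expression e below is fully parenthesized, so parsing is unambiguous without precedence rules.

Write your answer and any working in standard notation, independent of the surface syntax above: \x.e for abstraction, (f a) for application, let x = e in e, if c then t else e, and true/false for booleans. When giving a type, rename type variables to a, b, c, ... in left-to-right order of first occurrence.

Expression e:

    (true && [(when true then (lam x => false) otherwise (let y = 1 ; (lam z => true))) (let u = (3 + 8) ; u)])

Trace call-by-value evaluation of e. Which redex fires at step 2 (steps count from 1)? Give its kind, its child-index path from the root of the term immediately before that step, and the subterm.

Working:
step 0: (true && ((if true then (\x.false) else (let y = 1 in (\z.true))) (let u = (3 + 8) in u)))
step 1: [if@1.0] (true && ((\x.false) (let u = (3 + 8) in u)))
step 2: [delta@1.1.0] (true && ((\x.false) (let u = 11 in u)))

Answer: delta at 1.1.0 : (3 + 8)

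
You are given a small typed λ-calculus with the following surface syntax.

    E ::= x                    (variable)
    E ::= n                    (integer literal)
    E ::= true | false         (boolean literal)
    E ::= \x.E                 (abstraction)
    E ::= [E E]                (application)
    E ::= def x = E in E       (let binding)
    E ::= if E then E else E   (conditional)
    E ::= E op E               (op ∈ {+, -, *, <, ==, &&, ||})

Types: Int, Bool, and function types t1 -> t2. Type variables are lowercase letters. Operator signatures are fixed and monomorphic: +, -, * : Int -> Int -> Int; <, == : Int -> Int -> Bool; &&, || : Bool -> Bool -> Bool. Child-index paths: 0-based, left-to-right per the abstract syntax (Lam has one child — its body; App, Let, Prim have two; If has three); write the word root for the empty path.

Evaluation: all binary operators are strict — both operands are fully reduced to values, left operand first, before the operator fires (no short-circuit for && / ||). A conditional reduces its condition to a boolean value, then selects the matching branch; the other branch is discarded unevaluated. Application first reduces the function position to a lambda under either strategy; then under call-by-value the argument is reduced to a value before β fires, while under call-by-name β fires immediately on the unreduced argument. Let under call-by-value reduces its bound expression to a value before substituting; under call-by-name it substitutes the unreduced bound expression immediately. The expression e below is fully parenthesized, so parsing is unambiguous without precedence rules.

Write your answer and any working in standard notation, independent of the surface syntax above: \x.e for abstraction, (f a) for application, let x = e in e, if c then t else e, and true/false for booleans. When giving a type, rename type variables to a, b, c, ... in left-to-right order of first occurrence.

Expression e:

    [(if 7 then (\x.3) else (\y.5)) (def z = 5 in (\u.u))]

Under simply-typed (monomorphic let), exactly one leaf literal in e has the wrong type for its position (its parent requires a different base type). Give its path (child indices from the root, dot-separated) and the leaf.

Answer: 0.0 : 7

Working:
  unify Int ~ Bool
  FAIL: mismatch Int ~ Bool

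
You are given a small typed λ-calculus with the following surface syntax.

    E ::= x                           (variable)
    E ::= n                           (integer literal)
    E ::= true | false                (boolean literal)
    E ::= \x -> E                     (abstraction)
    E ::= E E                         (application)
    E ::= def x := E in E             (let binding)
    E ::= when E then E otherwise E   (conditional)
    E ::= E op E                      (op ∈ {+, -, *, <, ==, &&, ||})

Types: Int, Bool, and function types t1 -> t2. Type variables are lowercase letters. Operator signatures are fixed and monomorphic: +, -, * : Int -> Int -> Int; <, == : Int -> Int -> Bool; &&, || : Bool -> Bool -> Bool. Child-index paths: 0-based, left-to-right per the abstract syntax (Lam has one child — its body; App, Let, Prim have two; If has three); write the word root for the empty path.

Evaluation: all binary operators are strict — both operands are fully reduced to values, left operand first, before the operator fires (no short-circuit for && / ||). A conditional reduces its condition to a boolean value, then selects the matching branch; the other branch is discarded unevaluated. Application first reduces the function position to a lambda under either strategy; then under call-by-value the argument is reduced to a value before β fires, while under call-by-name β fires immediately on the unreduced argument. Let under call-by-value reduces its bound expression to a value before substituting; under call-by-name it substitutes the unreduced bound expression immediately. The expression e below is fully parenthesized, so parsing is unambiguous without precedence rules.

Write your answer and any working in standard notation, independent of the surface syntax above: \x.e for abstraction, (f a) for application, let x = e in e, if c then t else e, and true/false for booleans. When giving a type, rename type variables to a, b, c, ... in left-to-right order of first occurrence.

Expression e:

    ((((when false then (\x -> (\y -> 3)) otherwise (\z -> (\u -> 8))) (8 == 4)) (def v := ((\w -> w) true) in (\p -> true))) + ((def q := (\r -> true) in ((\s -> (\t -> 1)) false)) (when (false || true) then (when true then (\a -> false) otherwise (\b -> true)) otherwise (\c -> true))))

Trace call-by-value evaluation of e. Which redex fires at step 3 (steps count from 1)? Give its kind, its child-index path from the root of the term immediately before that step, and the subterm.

Answer: beta at 0.0 : ((\z.(\u.8)) false)

Working:
step 0: ((((if false then (\x.(\y.3)) else (\z.(\u.8))) (8 == 4)) (let v = ((\w.w) true) in (\p.true))) + ((let q = (\r.true) in ((\s.(\t.1)) false)) (if (false || true) then (if true then (\a.false) else (\b.true)) else (\c.true))))
step 1: [if@0.0.0] ((((\z.(\u.8)) (8 == 4)) (let v = ((\w.w) true) in (\p.true))) + ((let q = (\r.true) in ((\s.(\t.1)) false)) (if (false || true) then (if true then (\a.false) else (\b.true)) else (\c.true))))
step 2: [delta@0.0.1] ((((\z.(\u.8)) false) (let v = ((\w.w) true) in (\p.true))) + ((let q = (\r.true) in ((\s.(\t.1)) false)) (if (false || true) then (if true then (\a.false) else (\b.true)) else (\c.true))))
step 3: [beta@0.0] (((\u.8) (let v = ((\w.w) true) in (\p.true))) + ((let q = (\r.true) in ((\s.(\t.1)) false)) (if (false || true) then (if true then (\a.false) else (\b.true)) else (\c.true))))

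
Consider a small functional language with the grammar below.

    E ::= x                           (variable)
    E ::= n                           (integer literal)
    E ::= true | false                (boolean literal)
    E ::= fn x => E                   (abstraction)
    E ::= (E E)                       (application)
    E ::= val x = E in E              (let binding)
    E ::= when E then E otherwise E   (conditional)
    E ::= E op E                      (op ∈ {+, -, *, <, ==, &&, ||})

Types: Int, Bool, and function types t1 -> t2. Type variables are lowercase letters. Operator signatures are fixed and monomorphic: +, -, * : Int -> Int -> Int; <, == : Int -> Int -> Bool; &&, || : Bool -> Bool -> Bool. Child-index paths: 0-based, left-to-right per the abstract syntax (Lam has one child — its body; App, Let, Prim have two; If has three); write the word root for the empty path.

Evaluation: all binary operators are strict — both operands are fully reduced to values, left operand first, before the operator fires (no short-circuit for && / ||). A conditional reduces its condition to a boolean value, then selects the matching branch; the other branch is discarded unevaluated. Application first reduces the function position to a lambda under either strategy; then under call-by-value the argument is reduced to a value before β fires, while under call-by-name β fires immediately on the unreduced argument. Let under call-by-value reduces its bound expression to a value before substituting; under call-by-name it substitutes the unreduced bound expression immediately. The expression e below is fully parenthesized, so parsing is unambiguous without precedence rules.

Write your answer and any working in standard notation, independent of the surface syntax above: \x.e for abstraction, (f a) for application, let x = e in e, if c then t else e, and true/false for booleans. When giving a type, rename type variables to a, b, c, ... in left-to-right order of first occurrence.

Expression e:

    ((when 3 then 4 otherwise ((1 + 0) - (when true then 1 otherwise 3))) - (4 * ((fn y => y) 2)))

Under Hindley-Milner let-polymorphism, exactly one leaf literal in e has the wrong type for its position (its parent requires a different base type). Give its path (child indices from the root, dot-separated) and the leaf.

Answer: 0.0 : 3

Derivation:
  unify Int ~ Bool
  FAIL: mismatch Int ~ Bool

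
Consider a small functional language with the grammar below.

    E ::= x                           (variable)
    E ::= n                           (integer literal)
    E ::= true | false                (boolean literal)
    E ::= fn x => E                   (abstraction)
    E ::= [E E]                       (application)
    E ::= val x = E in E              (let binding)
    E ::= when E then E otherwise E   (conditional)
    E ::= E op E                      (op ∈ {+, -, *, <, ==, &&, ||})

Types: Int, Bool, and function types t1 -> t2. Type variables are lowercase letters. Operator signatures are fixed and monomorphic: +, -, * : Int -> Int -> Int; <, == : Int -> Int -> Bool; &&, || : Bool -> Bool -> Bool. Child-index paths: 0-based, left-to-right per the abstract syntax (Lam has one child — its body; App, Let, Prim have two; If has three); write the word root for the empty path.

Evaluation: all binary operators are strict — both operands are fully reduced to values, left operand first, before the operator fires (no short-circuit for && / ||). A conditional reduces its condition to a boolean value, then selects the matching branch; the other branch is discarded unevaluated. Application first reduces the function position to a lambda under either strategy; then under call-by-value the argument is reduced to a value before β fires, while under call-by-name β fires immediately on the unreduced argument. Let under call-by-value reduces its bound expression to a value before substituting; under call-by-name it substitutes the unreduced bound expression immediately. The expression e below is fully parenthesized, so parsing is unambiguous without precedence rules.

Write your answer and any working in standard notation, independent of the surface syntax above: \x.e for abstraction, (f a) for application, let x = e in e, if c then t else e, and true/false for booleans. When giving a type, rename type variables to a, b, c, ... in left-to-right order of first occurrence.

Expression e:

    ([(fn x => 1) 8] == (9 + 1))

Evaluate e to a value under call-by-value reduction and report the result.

Working:
step 0: (((\x.1) 8) == (9 + 1))
step 1: [beta@0] (1 == (9 + 1))
step 2: [delta@1] (1 == 10)
step 3: [delta@root] false

Answer: false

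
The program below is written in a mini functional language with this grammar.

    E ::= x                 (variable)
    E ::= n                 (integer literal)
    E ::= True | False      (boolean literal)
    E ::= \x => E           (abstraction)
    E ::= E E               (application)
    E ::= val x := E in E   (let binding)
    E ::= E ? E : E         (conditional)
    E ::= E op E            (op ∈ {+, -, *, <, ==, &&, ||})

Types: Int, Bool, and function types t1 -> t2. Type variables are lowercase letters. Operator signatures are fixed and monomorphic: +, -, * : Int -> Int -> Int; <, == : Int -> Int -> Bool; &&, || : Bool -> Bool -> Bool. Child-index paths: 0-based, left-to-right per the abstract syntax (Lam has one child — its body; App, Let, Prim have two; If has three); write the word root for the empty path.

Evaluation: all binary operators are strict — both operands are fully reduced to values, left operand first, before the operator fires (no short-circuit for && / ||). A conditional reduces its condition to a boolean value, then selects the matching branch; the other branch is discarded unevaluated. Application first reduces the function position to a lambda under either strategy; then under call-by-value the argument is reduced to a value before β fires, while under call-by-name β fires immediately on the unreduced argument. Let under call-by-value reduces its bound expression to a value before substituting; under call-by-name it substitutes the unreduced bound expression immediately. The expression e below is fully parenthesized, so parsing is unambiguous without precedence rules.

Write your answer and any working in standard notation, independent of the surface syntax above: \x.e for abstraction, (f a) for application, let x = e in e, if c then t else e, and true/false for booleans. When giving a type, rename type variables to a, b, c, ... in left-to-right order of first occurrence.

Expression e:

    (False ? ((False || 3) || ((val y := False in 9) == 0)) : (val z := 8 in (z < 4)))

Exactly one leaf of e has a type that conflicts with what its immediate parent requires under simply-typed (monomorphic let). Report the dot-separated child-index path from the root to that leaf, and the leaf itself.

Derivation:
  unify Bool ~ Bool
  unify Bool ~ Bool
  unify Int ~ Bool
  FAIL: mismatch Int ~ Bool

Answer: 1.0.1 : 3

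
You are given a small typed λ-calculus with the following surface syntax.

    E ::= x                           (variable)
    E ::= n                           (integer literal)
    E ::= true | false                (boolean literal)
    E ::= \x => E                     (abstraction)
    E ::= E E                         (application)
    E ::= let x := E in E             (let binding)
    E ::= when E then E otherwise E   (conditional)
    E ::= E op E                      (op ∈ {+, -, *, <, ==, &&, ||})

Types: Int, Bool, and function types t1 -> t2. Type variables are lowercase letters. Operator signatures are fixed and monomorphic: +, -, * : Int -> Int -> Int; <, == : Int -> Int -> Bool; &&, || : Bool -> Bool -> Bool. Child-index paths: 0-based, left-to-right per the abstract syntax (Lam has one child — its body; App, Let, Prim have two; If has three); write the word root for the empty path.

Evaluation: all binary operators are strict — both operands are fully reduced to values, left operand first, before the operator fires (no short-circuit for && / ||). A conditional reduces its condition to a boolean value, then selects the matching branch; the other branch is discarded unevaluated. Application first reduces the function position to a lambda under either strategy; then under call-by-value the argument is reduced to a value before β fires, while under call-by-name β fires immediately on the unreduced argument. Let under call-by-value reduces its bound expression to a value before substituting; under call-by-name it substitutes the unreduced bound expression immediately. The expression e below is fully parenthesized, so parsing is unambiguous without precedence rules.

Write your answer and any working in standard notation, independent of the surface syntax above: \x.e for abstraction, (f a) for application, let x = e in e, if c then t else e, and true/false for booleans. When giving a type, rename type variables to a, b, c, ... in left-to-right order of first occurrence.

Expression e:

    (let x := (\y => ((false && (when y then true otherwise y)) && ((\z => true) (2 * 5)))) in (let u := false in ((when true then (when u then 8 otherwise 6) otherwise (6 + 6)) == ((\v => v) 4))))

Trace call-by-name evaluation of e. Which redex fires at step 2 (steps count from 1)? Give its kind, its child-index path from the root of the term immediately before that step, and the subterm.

Derivation:
step 0: (let x = (\y.((false && (if y then true else y)) && ((\z.true) (2 * 5)))) in (let u = false in ((if true then (if u then 8 else 6) else (6 + 6)) == ((\v.v) 4))))
step 1: [let@root] (let u = false in ((if true then (if u then 8 else 6) else (6 + 6)) == ((\v.v) 4)))
step 2: [let@root] ((if true then (if false then 8 else 6) else (6 + 6)) == ((\v.v) 4))

Answer: let at root : (let u = false in ((if true then (if u then 8 else 6) else (6 + 6)) == ((\v.v) 4)))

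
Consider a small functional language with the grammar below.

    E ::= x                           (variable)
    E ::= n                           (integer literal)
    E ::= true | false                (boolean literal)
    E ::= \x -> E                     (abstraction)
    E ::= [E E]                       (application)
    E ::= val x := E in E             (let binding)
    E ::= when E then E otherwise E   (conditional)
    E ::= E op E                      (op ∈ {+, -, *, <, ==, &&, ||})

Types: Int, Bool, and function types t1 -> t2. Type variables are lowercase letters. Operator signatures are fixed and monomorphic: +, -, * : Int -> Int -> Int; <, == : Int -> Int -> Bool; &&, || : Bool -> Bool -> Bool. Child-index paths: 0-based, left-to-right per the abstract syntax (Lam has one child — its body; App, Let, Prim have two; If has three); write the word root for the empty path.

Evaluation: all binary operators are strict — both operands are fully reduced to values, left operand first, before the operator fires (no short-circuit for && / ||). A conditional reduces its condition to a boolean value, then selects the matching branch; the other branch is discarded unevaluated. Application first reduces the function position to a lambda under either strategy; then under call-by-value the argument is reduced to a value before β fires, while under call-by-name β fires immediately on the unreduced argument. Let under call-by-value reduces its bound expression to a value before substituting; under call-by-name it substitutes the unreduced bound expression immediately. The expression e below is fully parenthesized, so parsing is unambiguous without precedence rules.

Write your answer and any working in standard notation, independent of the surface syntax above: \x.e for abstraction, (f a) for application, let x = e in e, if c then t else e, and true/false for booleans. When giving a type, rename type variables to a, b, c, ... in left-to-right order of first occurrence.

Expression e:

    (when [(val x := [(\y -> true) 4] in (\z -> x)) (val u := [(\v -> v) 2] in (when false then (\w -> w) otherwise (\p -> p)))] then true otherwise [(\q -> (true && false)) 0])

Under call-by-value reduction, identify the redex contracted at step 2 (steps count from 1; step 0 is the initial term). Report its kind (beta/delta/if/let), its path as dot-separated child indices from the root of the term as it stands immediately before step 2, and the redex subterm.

Working:
step 0: (if ((let x = ((\y.true) 4) in (\z.x)) (let u = ((\v.v) 2) in (if false then (\w.w) else (\p.p)))) then true else ((\q.(true && false)) 0))
step 1: [beta@0.0.0] (if ((let x = true in (\z.x)) (let u = ((\v.v) 2) in (if false then (\w.w) else (\p.p)))) then true else ((\q.(true && false)) 0))
step 2: [let@0.0] (if ((\z.true) (let u = ((\v.v) 2) in (if false then (\w.w) else (\p.p)))) then true else ((\q.(true && false)) 0))

Answer: let at 0.0 : (let x = true in (\z.x))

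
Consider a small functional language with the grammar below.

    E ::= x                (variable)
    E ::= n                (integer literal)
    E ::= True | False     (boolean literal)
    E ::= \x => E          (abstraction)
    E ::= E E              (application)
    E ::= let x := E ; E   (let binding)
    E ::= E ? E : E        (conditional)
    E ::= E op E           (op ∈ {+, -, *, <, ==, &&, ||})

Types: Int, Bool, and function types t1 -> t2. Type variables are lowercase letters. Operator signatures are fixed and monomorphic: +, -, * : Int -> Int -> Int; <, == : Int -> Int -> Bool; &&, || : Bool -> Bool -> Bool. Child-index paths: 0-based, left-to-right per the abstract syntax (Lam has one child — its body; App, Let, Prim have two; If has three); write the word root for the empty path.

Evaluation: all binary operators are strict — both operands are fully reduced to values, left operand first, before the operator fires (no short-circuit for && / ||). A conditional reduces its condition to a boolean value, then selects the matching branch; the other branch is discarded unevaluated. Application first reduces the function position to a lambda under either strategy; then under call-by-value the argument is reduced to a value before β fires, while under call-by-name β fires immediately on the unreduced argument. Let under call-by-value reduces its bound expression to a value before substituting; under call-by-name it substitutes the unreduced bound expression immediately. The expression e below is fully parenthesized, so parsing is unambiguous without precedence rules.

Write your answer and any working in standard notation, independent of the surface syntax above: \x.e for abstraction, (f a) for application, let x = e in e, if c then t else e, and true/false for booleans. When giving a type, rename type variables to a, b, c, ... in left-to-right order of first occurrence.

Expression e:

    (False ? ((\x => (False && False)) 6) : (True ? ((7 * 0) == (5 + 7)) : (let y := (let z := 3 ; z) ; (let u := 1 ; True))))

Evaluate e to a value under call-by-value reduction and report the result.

Answer: false

Working:
step 0: (if false then ((\x.(false && false)) 6) else (if true then ((7 * 0) == (5 + 7)) else (let y = (let z = 3 in z) in (let u = 1 in true))))
step 1: [if@root] (if true then ((7 * 0) == (5 + 7)) else (let y = (let z = 3 in z) in (let u = 1 in true)))
step 2: [if@root] ((7 * 0) == (5 + 7))
step 3: [delta@0] (0 == (5 + 7))
step 4: [delta@1] (0 == 12)
step 5: [delta@root] false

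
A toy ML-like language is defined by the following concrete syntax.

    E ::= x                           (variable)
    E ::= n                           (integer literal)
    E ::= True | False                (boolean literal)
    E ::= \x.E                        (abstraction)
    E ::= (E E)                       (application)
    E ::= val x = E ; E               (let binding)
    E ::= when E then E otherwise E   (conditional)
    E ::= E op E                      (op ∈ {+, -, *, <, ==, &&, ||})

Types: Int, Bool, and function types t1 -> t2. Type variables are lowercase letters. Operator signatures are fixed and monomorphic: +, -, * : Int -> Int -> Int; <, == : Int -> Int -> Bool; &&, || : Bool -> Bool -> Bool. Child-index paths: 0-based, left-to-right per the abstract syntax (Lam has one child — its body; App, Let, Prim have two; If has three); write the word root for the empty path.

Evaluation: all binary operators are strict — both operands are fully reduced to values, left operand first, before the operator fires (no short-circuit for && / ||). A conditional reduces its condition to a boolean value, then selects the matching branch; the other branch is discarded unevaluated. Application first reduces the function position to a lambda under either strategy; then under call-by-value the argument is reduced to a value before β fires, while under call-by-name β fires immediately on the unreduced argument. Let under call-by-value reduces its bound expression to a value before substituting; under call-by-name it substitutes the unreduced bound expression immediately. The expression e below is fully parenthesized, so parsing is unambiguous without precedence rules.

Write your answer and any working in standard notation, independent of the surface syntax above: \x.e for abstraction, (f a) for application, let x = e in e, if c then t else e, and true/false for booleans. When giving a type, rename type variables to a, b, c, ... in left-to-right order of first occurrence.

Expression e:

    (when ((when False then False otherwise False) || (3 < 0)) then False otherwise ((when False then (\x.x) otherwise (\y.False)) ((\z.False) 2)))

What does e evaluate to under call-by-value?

Trace:
step 0: (if ((if false then false else false) || (3 < 0)) then false else ((if false then (\x.x) else (\y.false)) ((\z.false) 2)))
step 1: [if@0.0] (if (false || (3 < 0)) then false else ((if false then (\x.x) else (\y.false)) ((\z.false) 2)))
step 2: [delta@0.1] (if (false || false) then false else ((if false then (\x.x) else (\y.false)) ((\z.false) 2)))
step 3: [delta@0] (if false then false else ((if false then (\x.x) else (\y.false)) ((\z.false) 2)))
step 4: [if@root] ((if false then (\x.x) else (\y.false)) ((\z.false) 2))
step 5: [if@0] ((\y.false) ((\z.false) 2))
step 6: [beta@1] ((\y.false) false)
step 7: [beta@root] false

Answer: false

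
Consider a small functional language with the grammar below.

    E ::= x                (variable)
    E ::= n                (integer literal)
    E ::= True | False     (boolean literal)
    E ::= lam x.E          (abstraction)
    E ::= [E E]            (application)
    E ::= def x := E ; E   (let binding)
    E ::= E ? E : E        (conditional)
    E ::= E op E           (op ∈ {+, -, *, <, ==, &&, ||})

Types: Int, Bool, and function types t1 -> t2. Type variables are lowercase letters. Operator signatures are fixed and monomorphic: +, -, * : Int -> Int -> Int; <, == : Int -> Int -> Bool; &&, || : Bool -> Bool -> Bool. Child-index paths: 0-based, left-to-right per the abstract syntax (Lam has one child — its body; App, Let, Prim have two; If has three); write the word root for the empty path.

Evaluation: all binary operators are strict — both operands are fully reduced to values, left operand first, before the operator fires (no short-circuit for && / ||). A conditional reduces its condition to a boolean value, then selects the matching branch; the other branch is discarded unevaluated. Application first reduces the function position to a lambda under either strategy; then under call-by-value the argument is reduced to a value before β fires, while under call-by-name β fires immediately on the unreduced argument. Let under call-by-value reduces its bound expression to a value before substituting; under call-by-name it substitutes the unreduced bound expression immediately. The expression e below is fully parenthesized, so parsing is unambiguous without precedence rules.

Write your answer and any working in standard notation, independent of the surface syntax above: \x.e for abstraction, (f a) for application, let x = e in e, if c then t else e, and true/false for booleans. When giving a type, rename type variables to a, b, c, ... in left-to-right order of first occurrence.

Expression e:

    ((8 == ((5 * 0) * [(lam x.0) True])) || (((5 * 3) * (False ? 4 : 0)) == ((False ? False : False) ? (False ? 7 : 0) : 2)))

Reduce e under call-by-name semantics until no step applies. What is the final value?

Answer: false

Trace:
step 0: ((8 == ((5 * 0) * ((\x.0) true))) || (((5 * 3) * (if false then 4 else 0)) == (if (if false then false else false) then (if false then 7 else 0) else 2)))
step 1: [delta@0.1.0] ((8 == (0 * ((\x.0) true))) || (((5 * 3) * (if false then 4 else 0)) == (if (if false then false else false) then (if false then 7 else 0) else 2)))
step 2: [beta@0.1.1] ((8 == (0 * 0)) || (((5 * 3) * (if false then 4 else 0)) == (if (if false then false else false) then (if false then 7 else 0) else 2)))
step 3: [delta@0.1] ((8 == 0) || (((5 * 3) * (if false then 4 else 0)) == (if (if false then false else false) then (if false then 7 else 0) else 2)))
step 4: [delta@0] (false || (((5 * 3) * (if false then 4 else 0)) == (if (if false then false else false) then (if false then 7 else 0) else 2)))
step 5: [delta@1.0.0] (false || ((15 * (if false then 4 else 0)) == (if (if false then false else false) then (if false then 7 else 0) else 2)))
step 6: [if@1.0.1] (false || ((15 * 0) == (if (if false then false else false) then (if false then 7 else 0) else 2)))
step 7: [delta@1.0] (false || (0 == (if (if false then false else false) then (if false then 7 else 0) else 2)))
step 8: [if@1.1.0] (false || (0 == (if false then (if false then 7 else 0) else 2)))
step 9: [if@1.1] (false || (0 == 2))
step 10: [delta@1] (false || false)
step 11: [delta@root] false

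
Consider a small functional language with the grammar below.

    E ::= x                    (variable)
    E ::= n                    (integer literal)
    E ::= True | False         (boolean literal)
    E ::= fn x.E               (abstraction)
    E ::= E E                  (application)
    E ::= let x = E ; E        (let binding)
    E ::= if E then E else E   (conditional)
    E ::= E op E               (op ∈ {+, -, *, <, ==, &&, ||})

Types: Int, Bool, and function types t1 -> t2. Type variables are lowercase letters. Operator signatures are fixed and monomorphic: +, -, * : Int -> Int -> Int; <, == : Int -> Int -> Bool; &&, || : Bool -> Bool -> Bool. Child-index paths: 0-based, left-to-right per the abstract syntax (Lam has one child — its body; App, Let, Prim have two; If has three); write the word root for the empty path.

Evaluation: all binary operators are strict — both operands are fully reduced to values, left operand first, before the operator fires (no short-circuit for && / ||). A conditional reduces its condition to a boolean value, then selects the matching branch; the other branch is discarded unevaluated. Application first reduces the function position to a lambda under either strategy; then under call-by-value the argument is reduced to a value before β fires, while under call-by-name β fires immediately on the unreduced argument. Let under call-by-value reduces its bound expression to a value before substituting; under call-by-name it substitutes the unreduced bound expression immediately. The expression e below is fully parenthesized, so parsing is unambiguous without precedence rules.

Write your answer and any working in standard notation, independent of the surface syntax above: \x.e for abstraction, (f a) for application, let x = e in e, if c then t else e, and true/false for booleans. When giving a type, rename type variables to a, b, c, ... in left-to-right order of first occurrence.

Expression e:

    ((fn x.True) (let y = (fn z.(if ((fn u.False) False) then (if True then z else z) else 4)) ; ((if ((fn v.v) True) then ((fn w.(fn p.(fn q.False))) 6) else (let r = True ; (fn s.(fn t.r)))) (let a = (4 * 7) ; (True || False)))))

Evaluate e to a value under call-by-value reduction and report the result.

Working:
step 0: ((\x.true) (let y = (\z.(if ((\u.false) false) then (if true then z else z) else 4)) in ((if ((\v.v) true) then ((\w.(\p.(\q.false))) 6) else (let r = true in (\s.(\t.r)))) (let a = (4 * 7) in (true || false)))))
step 1: [let@1] ((\x.true) ((if ((\v.v) true) then ((\w.(\p.(\q.false))) 6) else (let r = true in (\s.(\t.r)))) (let a = (4 * 7) in (true || false))))
step 2: [beta@1.0.0] ((\x.true) ((if true then ((\w.(\p.(\q.false))) 6) else (let r = true in (\s.(\t.r)))) (let a = (4 * 7) in (true || false))))
step 3: [if@1.0] ((\x.true) (((\w.(\p.(\q.false))) 6) (let a = (4 * 7) in (true || false))))
step 4: [beta@1.0] ((\x.true) ((\p.(\q.false)) (let a = (4 * 7) in (true || false))))
step 5: [delta@1.1.0] ((\x.true) ((\p.(\q.false)) (let a = 28 in (true || false))))
step 6: [let@1.1] ((\x.true) ((\p.(\q.false)) (true || false)))
step 7: [delta@1.1] ((\x.true) ((\p.(\q.false)) true))
step 8: [beta@1] ((\x.true) (\q.false))
step 9: [beta@root] true

Answer: true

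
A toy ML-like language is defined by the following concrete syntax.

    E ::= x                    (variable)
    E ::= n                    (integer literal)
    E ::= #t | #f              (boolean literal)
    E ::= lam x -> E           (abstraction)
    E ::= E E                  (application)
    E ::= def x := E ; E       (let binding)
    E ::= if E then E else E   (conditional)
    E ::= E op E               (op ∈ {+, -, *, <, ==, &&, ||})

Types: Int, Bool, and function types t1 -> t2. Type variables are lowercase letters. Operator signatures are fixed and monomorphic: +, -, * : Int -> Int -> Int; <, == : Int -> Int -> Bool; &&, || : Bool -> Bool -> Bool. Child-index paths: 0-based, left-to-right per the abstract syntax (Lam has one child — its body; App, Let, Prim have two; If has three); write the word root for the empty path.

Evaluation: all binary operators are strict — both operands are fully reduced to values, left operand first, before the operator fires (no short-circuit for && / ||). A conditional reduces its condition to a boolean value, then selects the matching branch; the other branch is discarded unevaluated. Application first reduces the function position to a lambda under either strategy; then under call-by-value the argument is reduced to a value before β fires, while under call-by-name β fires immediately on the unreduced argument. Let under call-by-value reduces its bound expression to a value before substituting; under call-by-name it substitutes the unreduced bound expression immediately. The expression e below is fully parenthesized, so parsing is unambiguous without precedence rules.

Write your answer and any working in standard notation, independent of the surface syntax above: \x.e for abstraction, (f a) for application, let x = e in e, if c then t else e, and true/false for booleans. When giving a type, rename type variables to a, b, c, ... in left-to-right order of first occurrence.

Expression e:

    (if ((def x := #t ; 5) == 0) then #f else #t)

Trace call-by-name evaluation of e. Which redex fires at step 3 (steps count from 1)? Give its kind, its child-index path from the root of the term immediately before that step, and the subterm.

Derivation:
step 0: (if ((let x = true in 5) == 0) then false else true)
step 1: [let@0.0] (if (5 == 0) then false else true)
step 2: [delta@0] (if false then false else true)
step 3: [if@root] true

Answer: if at root : (if false then false else true)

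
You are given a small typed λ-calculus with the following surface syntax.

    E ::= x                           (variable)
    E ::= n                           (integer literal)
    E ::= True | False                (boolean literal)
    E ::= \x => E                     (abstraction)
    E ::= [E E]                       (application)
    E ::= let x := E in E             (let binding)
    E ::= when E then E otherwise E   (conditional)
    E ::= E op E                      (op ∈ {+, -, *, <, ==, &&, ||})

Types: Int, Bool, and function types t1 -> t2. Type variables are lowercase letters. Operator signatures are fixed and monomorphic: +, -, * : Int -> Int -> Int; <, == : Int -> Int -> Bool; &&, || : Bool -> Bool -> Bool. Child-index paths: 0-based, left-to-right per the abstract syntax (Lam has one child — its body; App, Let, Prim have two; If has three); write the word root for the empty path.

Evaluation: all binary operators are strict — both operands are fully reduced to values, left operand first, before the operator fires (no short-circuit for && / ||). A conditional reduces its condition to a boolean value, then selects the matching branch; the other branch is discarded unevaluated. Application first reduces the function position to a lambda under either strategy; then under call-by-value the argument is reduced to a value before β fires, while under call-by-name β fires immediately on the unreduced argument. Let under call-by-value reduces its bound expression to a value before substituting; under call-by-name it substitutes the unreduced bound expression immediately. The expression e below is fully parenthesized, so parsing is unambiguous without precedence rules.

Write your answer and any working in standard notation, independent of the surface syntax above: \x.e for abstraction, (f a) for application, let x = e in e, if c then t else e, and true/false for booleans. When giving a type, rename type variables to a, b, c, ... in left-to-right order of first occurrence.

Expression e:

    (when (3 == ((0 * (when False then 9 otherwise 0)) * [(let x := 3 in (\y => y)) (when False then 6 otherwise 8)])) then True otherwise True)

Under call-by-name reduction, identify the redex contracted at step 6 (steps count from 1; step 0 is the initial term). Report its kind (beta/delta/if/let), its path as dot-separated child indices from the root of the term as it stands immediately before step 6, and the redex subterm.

Answer: delta at 0.1 : (0 * 8)

Derivation:
step 0: (if (3 == ((0 * (if false then 9 else 0)) * ((let x = 3 in (\y.y)) (if false then 6 else 8)))) then true else true)
step 1: [if@0.1.0.1] (if (3 == ((0 * 0) * ((let x = 3 in (\y.y)) (if false then 6 else 8)))) then true else true)
step 2: [delta@0.1.0] (if (3 == (0 * ((let x = 3 in (\y.y)) (if false then 6 else 8)))) then true else true)
step 3: [let@0.1.1.0] (if (3 == (0 * ((\y.y) (if false then 6 else 8)))) then true else true)
step 4: [beta@0.1.1] (if (3 == (0 * (if false then 6 else 8))) then true else true)
step 5: [if@0.1.1] (if (3 == (0 * 8)) then true else true)
step 6: [delta@0.1] (if (3 == 0) then true else true)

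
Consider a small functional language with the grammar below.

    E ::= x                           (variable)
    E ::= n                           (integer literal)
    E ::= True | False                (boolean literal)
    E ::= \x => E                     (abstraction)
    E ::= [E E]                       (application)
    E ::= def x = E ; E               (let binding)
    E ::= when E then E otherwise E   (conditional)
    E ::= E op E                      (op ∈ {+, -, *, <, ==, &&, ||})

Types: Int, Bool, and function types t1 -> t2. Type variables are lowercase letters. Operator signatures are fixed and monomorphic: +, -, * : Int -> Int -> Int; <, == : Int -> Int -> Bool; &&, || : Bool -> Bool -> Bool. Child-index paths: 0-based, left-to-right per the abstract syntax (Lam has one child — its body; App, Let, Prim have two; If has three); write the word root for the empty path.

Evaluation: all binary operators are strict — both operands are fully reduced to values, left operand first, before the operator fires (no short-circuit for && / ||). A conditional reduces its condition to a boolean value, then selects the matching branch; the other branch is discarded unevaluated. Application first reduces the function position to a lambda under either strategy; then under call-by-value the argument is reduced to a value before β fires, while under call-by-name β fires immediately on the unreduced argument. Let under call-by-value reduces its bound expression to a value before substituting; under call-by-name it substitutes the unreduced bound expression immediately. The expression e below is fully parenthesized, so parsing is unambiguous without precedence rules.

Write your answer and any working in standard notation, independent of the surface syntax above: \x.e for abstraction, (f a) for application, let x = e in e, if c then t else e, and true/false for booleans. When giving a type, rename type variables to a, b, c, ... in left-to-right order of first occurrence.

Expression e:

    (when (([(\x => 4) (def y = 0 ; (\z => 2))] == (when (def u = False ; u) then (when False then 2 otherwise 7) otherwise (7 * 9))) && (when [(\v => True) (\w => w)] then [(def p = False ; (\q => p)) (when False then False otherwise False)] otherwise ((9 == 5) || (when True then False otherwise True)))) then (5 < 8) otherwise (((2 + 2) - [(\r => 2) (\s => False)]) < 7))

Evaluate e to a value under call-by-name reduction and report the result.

Working:
step 0: (if ((((\x.4) (let y = 0 in (\z.2))) == (if (let u = false in u) then (if false then 2 else 7) else (7 * 9))) && (if ((\v.true) (\w.w)) then ((let p = false in (\q.p)) (if false then false else false)) else ((9 == 5) || (if true then false else true)))) then (5 < 8) else (((2 + 2) - ((\r.2) (\s.false))) < 7))
step 1: [beta@0.0.0] (if ((4 == (if (let u = false in u) then (if false then 2 else 7) else (7 * 9))) && (if ((\v.true) (\w.w)) then ((let p = false in (\q.p)) (if false then false else false)) else ((9 == 5) || (if true then false else true)))) then (5 < 8) else (((2 + 2) - ((\r.2) (\s.false))) < 7))
step 2: [let@0.0.1.0] (if ((4 == (if false then (if false then 2 else 7) else (7 * 9))) && (if ((\v.true) (\w.w)) then ((let p = false in (\q.p)) (if false then false else false)) else ((9 == 5) || (if true then false else true)))) then (5 < 8) else (((2 + 2) - ((\r.2) (\s.false))) < 7))
step 3: [if@0.0.1] (if ((4 == (7 * 9)) && (if ((\v.true) (\w.w)) then ((let p = false in (\q.p)) (if false then false else false)) else ((9 == 5) || (if true then false else true)))) then (5 < 8) else (((2 + 2) - ((\r.2) (\s.false))) < 7))
step 4: [delta@0.0.1] (if ((4 == 63) && (if ((\v.true) (\w.w)) then ((let p = false in (\q.p)) (if false then false else false)) else ((9 == 5) || (if true then false else true)))) then (5 < 8) else (((2 + 2) - ((\r.2) (\s.false))) < 7))
step 5: [delta@0.0] (if (false && (if ((\v.true) (\w.w)) then ((let p = false in (\q.p)) (if false then false else false)) else ((9 == 5) || (if true then false else true)))) then (5 < 8) else (((2 + 2) - ((\r.2) (\s.false))) < 7))
step 6: [beta@0.1.0] (if (false && (if true then ((let p = false in (\q.p)) (if false then false else false)) else ((9 == 5) || (if true then false else true)))) then (5 < 8) else (((2 + 2) - ((\r.2) (\s.false))) < 7))
step 7: [if@0.1] (if (false && ((let p = false in (\q.p)) (if false then false else false))) then (5 < 8) else (((2 + 2) - ((\r.2) (\s.false))) < 7))
step 8: [let@0.1.0] (if (false && ((\q.false) (if false then false else false))) then (5 < 8) else (((2 + 2) - ((\r.2) (\s.false))) < 7))
step 9: [beta@0.1] (if (false && false) then (5 < 8) else (((2 + 2) - ((\r.2) (\s.false))) < 7))
step 10: [delta@0] (if false then (5 < 8) else (((2 + 2) - ((\r.2) (\s.false))) < 7))
step 11: [if@root] (((2 + 2) - ((\r.2) (\s.false))) < 7)
step 12: [delta@0.0] ((4 - ((\r.2) (\s.false))) < 7)
step 13: [beta@0.1] ((4 - 2) < 7)
step 14: [delta@0] (2 < 7)
step 15: [delta@root] true

Answer: true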